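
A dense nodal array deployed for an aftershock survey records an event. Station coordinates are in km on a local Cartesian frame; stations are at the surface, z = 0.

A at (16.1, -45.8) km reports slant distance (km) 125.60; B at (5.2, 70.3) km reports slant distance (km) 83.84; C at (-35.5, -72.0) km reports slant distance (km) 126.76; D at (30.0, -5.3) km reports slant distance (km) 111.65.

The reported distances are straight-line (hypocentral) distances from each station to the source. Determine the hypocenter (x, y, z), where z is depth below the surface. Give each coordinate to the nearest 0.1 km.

Each station gives a sphere (x−x_i)² + (y−y_i)² + z² = d_i² (stations at z=0).
Subtracting the A sphere from B and C: z² cancels, leaving linear equations in x and y:
-21.8 x + 232.2 y = 11358.49
-103.2 x − 52.4 y = 3794.66
Solving: x ≈ -58.804, y ≈ 43.396 km (keep extra digits for the depth step; rounded: -58.8, 43.4).
Then from the A sphere: z² = 125.60² − (x − 16.1)² − (y + 45.8)² with x = -58.804, y = 43.396, so z ≈ 46.998 ≈ 47.0 km.

x ≈ -58.8 km, y ≈ 43.4 km, depth ≈ 47.0 km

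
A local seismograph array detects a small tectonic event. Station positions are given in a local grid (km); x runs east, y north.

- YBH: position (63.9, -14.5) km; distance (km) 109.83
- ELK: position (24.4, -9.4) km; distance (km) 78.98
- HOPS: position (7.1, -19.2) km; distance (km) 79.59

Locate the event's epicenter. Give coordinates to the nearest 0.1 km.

x ≈ -20.9 km, y ≈ 55.3 km

Circle about each station: (x − 63.9)² + (y + 14.5)² = 109.83²; (x − 24.4)² + (y + 9.4)² = 78.98²; (x − 7.1)² + (y + 19.2)² = 79.59².
Subtracting the YBH equation from the ELK and HOPS equations removes the quadratic terms:
-79.0 x + 10.2 y = 2215.05
-113.6 x − 9.4 y = 1853.65
Solving the 2×2 system: x ≈ -20.9, y ≈ 55.3 km.
Check against YBH (with the unrounded x, y): √((x − 63.9)²+(y + 14.5)²) = 109.84 ≈ 109.83 km. ✓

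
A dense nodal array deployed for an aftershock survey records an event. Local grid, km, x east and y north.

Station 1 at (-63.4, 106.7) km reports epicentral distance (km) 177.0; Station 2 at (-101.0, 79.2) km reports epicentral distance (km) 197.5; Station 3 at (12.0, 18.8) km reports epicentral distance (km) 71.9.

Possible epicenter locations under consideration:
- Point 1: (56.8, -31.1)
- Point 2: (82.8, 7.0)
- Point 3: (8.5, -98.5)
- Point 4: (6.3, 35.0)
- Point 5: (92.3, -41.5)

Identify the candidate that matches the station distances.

Point 2

For each candidate, compare |candidate − station| to the reported distance:
Point 1: residuals Station 1 5.9, Station 2 5.0, Station 3 4.8 → max 5.9 km
Point 2: residuals Station 1 0.0, Station 2 0.0, Station 3 0.1 → max 0.1 km
Point 3: residuals Station 1 40.4, Station 2 11.2, Station 3 45.5 → max 45.5 km
Point 4: residuals Station 1 77.0, Station 2 81.5, Station 3 54.7 → max 81.5 km
Point 5: residuals Station 1 38.0, Station 2 30.4, Station 3 28.5 → max 38.0 km
Only Point 2 has all residuals ≈ 0.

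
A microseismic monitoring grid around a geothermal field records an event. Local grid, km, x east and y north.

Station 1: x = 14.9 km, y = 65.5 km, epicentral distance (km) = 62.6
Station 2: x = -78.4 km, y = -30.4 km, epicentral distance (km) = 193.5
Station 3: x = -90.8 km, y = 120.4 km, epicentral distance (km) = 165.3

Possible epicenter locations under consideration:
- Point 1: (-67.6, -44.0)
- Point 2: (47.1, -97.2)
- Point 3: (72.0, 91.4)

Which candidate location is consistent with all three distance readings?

Point 3

For each candidate, compare |candidate − station| to the reported distance:
Point 1: residuals Station 1 74.5, Station 2 176.1, Station 3 0.7 → max 176.1 km
Point 2: residuals Station 1 103.3, Station 2 51.3, Station 3 92.3 → max 103.3 km
Point 3: residuals Station 1 0.1, Station 2 0.0, Station 3 0.1 → max 0.1 km
Only Point 3 has all residuals ≈ 0.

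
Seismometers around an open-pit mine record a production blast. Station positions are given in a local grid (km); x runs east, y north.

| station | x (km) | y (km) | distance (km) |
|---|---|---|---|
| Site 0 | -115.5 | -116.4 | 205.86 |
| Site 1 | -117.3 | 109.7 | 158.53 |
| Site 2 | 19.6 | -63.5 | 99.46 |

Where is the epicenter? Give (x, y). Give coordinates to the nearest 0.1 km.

Circle about each station: (x + 115.5)² + (y + 116.4)² = 205.86²; (x + 117.3)² + (y − 109.7)² = 158.53²; (x − 19.6)² + (y + 63.5)² = 99.46².
Subtracting pairs of circle equations eliminates x²+y² and gives linear equations (the radical axes):
-3.6 x + 452.2 y = 16150.75
270.2 x + 105.8 y = 10013.25
Solving the 2×2 system: x ≈ 23.0, y ≈ 35.9 km.

23.0 km east, 35.9 km north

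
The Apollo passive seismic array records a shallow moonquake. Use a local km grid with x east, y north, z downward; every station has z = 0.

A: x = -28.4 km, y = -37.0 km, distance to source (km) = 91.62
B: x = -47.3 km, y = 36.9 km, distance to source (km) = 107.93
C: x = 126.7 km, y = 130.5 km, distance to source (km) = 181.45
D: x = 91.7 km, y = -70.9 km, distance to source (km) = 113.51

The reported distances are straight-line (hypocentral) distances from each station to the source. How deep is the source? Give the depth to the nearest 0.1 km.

z ≈ 66.2 km

Each station gives a sphere (x−x_i)² + (y−y_i)² + z² = d_i² (stations at z=0).
Subtracting the A sphere from B and C: z² cancels, leaving linear equations in x and y:
-37.8 x + 147.8 y = -1831.32
310.2 x + 335.0 y = 6377.70
Solving: x ≈ 26.595, y ≈ -5.589 km (keep extra digits for the depth step; rounded: 26.6, -5.6).
Then from the A sphere: z² = 91.62² − (x + 28.4)² − (y + 37.0)² with x = 26.595, y = -5.589, so z ≈ 66.205 ≈ 66.2 km.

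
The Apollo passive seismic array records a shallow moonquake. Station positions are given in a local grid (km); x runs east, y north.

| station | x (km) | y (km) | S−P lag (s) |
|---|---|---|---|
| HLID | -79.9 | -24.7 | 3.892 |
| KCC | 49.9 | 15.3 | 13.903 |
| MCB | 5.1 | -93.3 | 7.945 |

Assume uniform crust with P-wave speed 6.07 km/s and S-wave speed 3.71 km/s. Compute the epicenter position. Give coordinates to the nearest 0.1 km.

Distance from S−P lag: d = Δt · v_P v_S / (v_P − v_S) = Δt · (6.07·3.71)/(6.07−3.71) ≈ 9.5422·Δt.
So d_HLID = 37.14, d_KCC = 132.67, d_MCB = 75.81 km.
Circle about each station: (x + 79.9)² + (y + 24.7)² = 37.14²; (x − 49.9)² + (y − 15.3)² = 132.67²; (x − 5.1)² + (y + 93.3)² = 75.81².
Subtracting the HLID equation from the KCC and MCB equations removes the quadratic terms:
259.6 x + 80.0 y = -20491.95
170.0 x − 137.2 y = -2630.98
Solving the 2×2 system: x ≈ -61.4, y ≈ -56.9 km.
Check against HLID (with the unrounded x, y): √((x + 79.9)²+(y + 24.7)²) = 37.14 ≈ 37.14 km. ✓

-61.4 km east, -56.9 km north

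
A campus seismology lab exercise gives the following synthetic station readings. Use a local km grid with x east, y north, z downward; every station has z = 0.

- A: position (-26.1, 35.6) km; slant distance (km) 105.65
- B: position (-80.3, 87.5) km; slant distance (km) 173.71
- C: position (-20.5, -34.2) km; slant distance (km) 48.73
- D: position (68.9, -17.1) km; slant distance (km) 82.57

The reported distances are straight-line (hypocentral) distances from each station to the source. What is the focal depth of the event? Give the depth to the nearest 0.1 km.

depth ≈ 31.9 km

Each station gives a sphere (x−x_i)² + (y−y_i)² + z² = d_i² (stations at z=0).
Subtracting the A sphere from B and C: z² cancels, leaving linear equations in x and y:
-108.4 x + 103.8 y = -6857.47
11.2 x − 139.6 y = 8428.63
Solving: x ≈ 5.899, y ≈ -59.904 km (keep extra digits for the depth step; rounded: 5.9, -59.9).
Then from the A sphere: z² = 105.65² − (x + 26.1)² − (y − 35.6)² with x = 5.899, y = -59.904, so z ≈ 31.890 ≈ 31.9 km.
Check against D (with the unrounded solution): distance 82.57 ≈ 82.57 km. ✓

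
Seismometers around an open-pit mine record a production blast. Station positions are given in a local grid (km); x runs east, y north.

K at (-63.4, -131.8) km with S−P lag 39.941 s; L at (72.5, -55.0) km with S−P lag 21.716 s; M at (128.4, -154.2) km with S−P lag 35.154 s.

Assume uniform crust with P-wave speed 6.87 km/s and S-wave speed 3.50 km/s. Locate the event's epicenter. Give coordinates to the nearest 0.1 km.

(108.1, 95.8)

Distance from S−P lag: d = Δt · v_P v_S / (v_P − v_S) = Δt · (6.87·3.50)/(6.87−3.50) ≈ 7.1350·Δt.
So d_K = 284.98, d_L = 154.94, d_M = 250.82 km.
Circle about each station: (x + 63.4)² + (y + 131.8)² = 284.98²; (x − 72.5)² + (y + 55.0)² = 154.94²; (x − 128.4)² + (y + 154.2)² = 250.82².
Subtracting the K equation from the L and M equations removes the quadratic terms:
271.8 x + 153.6 y = 44097.65
383.6 x − 44.8 y = 37176.33
Solving the 2×2 system: x ≈ 108.1, y ≈ 95.8 km.
Check against K (with the unrounded x, y): √((x + 63.4)²+(y + 131.8)²) = 284.98 ≈ 284.98 km. ✓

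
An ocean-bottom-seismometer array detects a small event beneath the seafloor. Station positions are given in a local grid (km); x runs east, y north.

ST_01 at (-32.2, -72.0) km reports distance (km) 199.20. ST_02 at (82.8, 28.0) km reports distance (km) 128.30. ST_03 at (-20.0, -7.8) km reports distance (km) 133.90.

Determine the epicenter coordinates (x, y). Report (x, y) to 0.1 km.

(-1.4, 124.8)

Circle about each station: (x + 32.2)² + (y + 72.0)² = 199.20²; (x − 82.8)² + (y − 28.0)² = 128.30²; (x + 20.0)² + (y + 7.8)² = 133.90².
Subtracting the ST_01 equation from the ST_02 and ST_03 equations removes the quadratic terms:
230.0 x + 200.0 y = 24638.75
24.4 x + 128.4 y = 15991.43
Solving the 2×2 system: x ≈ -1.4, y ≈ 124.8 km.
Check against ST_01 (with the unrounded x, y): √((x + 32.2)²+(y + 72.0)²) = 199.21 ≈ 199.20 km. ✓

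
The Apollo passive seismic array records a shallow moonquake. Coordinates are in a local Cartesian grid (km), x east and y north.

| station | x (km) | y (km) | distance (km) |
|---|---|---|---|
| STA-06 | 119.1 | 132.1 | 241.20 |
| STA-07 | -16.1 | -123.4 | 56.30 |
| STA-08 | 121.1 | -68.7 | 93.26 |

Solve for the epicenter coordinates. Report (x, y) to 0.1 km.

(30.9, -92.4)

Circle about each station: (x − 119.1)² + (y − 132.1)² = 241.20²; (x + 16.1)² + (y + 123.4)² = 56.30²; (x − 121.1)² + (y + 68.7)² = 93.26².
Subtracting the STA-06 equation from the STA-07 and STA-08 equations removes the quadratic terms:
-270.4 x − 511.0 y = 38859.30
4.0 x − 401.6 y = 37229.69
Solving the 2×2 system: x ≈ 30.9, y ≈ -92.4 km.
Check against STA-06 (with the unrounded x, y): √((x − 119.1)²+(y − 132.1)²) = 241.20 ≈ 241.20 km. ✓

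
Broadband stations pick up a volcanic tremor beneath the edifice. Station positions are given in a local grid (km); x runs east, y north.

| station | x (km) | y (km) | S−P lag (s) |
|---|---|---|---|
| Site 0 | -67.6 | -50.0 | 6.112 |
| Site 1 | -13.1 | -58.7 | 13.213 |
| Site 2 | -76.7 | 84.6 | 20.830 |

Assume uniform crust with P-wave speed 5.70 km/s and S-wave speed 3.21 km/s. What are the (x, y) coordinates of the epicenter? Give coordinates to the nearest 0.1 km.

Distance from S−P lag: d = Δt · v_P v_S / (v_P − v_S) = Δt · (5.70·3.21)/(5.70−3.21) ≈ 7.3482·Δt.
So d_Site 0 = 44.91, d_Site 1 = 97.09, d_Site 2 = 153.06 km.
Circle about each station: (x + 67.6)² + (y + 50.0)² = 44.91²; (x + 13.1)² + (y + 58.7)² = 97.09²; (x + 76.7)² + (y − 84.6)² = 153.06².
Subtracting pairs of circle equations eliminates x²+y² and gives linear equations (the radical axes):
109.0 x − 17.4 y = -10862.02
-18.2 x + 269.2 y = -15440.17
Solving the 2×2 system: x ≈ -110.0, y ≈ -64.8 km.

-110.0 km east, -64.8 km north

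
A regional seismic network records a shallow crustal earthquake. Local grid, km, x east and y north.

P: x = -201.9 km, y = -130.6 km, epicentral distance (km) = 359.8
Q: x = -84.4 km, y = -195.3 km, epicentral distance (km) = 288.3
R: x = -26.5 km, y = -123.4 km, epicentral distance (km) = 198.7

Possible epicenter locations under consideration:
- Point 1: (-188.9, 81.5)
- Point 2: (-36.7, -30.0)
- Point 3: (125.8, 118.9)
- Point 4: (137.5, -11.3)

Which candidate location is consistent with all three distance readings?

Point 4

For each candidate, compare |candidate − station| to the reported distance:
Point 1: residuals P 147.3, Q 7.6, R 62.8 → max 147.3 km
Point 2: residuals P 166.4, Q 116.3, R 104.7 → max 166.4 km
Point 3: residuals P 52.1, Q 89.7, R 87.5 → max 89.7 km
Point 4: residuals P 0.0, Q 0.0, R 0.0 → max 0.0 km
Only Point 4 has all residuals ≈ 0.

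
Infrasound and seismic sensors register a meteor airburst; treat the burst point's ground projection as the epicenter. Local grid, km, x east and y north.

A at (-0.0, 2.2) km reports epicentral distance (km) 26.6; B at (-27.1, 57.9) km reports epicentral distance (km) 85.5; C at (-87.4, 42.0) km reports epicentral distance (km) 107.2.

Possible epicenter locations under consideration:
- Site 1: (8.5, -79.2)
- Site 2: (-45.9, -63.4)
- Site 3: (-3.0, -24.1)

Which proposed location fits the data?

For each candidate, compare |candidate − station| to the reported distance:
Site 1: residuals A 55.2, B 56.1, C 47.4 → max 56.1 km
Site 2: residuals A 53.5, B 37.2, C 6.1 → max 53.5 km
Site 3: residuals A 0.1, B 0.0, C 0.0 → max 0.1 km
Only Site 3 has all residuals ≈ 0.

Site 3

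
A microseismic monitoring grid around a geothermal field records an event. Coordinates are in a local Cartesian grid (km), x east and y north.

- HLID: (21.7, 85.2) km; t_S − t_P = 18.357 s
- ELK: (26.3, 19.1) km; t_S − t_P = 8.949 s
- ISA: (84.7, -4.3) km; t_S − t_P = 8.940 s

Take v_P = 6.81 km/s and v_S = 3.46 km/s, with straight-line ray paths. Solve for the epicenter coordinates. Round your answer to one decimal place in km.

x ≈ 35.3 km, y ≈ -43.2 km

Distance from S−P lag: d = Δt · v_P v_S / (v_P − v_S) = Δt · (6.81·3.46)/(6.81−3.46) ≈ 7.0336·Δt.
So d_HLID = 129.12, d_ELK = 62.94, d_ISA = 62.88 km.
Circle about each station: (x − 21.7)² + (y − 85.2)² = 129.12²; (x − 26.3)² + (y − 19.1)² = 62.94²; (x − 84.7)² + (y + 4.3)² = 62.88².
Subtracting the HLID equation from the ELK and ISA equations removes the quadratic terms:
9.2 x − 132.2 y = 6037.10
126.0 x − 179.0 y = 12180.73
Solving the 2×2 system: x ≈ 35.3, y ≈ -43.2 km.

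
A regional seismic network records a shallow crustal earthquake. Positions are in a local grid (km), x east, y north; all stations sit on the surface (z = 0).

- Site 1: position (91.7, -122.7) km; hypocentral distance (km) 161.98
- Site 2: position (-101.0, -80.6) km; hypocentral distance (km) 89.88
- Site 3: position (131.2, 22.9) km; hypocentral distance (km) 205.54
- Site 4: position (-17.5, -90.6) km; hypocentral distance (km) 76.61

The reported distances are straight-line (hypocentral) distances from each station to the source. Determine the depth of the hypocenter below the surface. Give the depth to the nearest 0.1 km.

Each station gives a sphere (x−x_i)² + (y−y_i)² + z² = d_i² (stations at z=0).
Subtracting the Site 1 sphere from Site 2 and Site 3: z² cancels, leaving linear equations in x and y:
-385.4 x + 84.2 y = 11392.29
79.0 x + 291.2 y = -21735.50
Solving: x ≈ -43.300, y ≈ -62.894 km (keep extra digits for the depth step; rounded: -43.3, -62.9).
Then from the Site 1 sphere: z² = 161.98² − (x − 91.7)² − (y + 122.7)² with x = -43.300, y = -62.894, so z ≈ 66.602 ≈ 66.6 km.

66.6 km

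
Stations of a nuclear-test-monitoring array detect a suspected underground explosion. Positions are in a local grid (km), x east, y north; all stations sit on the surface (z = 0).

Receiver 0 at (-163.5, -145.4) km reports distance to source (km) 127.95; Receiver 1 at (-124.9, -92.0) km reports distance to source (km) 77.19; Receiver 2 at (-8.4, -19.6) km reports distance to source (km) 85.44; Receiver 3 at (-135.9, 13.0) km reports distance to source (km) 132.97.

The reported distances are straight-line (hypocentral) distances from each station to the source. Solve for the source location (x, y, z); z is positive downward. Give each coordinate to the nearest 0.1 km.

(-52.9, -87.2, 27.4)

Each station gives a sphere (x−x_i)² + (y−y_i)² + z² = d_i² (stations at z=0).
Subtracting the Receiver 0 sphere from Receiver 1 and Receiver 2: z² cancels, leaving linear equations in x and y:
77.2 x + 106.8 y = -13396.49
310.2 x + 251.6 y = -38347.48
Solving: x ≈ -52.894, y ≈ -87.201 km (keep extra digits for the depth step; rounded: -52.9, -87.2).
Then from the Receiver 0 sphere: z² = 127.95² − (x + 163.5)² − (y + 145.4)² with x = -52.894, y = -87.201, so z ≈ 27.393 ≈ 27.4 km.
Check against Receiver 3 (with the unrounded solution): distance 132.97 ≈ 132.97 km. ✓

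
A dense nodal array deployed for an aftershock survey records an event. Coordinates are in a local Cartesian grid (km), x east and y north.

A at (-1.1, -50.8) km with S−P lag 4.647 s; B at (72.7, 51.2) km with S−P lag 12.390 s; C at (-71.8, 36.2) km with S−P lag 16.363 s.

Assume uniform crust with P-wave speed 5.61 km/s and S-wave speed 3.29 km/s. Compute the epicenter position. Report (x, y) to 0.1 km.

Distance from S−P lag: d = Δt · v_P v_S / (v_P − v_S) = Δt · (5.61·3.29)/(5.61−3.29) ≈ 7.9556·Δt.
So d_A = 36.97, d_B = 98.57, d_C = 130.18 km.
Circle about each station: (x + 1.1)² + (y + 50.8)² = 36.97²; (x − 72.7)² + (y − 51.2)² = 98.57²; (x + 71.8)² + (y − 36.2)² = 130.18².
Subtracting pairs of circle equations eliminates x²+y² and gives linear equations (the radical axes):
147.6 x + 204.0 y = -3024.38
-141.4 x + 174.0 y = -11696.22
Solving the 2×2 system: x ≈ 34.1, y ≈ -39.5 km.
Check against A (with the unrounded x, y): √((x + 1.1)²+(y + 50.8)²) = 36.98 ≈ 36.97 km. ✓

34.1 km east, -39.5 km north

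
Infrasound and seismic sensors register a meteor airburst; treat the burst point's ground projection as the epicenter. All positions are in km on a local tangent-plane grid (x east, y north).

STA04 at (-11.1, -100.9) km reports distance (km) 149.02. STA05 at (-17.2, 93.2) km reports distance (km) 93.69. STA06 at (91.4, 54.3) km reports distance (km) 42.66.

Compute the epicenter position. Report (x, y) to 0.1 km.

x ≈ 54.5 km, y ≈ 32.9 km

Circle about each station: (x + 11.1)² + (y + 100.9)² = 149.02²; (x + 17.2)² + (y − 93.2)² = 93.69²; (x − 91.4)² + (y − 54.3)² = 42.66².
Subtracting the STA04 equation from the STA05 and STA06 equations removes the quadratic terms:
-12.2 x + 388.2 y = 12107.20
205.0 x + 310.4 y = 21385.51
Solving the 2×2 system: x ≈ 54.5, y ≈ 32.9 km.
Check against STA04 (with the unrounded x, y): √((x + 11.1)²+(y + 100.9)²) = 149.02 ≈ 149.02 km. ✓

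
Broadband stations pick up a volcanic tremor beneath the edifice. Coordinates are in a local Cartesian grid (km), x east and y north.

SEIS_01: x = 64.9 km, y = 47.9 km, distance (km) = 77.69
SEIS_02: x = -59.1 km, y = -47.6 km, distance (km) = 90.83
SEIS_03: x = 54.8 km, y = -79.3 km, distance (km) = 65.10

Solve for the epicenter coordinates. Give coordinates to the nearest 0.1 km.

27.5 km east, -20.2 km north

Circle about each station: (x − 64.9)² + (y − 47.9)² = 77.69²; (x + 59.1)² + (y + 47.6)² = 90.83²; (x − 54.8)² + (y + 79.3)² = 65.10².
Subtracting the SEIS_01 equation from the SEIS_02 and SEIS_03 equations removes the quadratic terms:
-248.0 x − 191.0 y = -2962.20
-20.2 x − 254.4 y = 4582.84
Solving the 2×2 system: x ≈ 27.5, y ≈ -20.2 km.
Check against SEIS_01 (with the unrounded x, y): √((x − 64.9)²+(y − 47.9)²) = 77.69 ≈ 77.69 km. ✓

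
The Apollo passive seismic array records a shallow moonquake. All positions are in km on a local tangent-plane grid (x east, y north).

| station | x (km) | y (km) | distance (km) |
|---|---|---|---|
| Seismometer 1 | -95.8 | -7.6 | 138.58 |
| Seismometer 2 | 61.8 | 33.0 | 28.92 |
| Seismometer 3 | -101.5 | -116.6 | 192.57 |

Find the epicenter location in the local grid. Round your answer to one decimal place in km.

x ≈ 41.3 km, y ≈ 12.6 km

Circle about each station: (x + 95.8)² + (y + 7.6)² = 138.58²; (x − 61.8)² + (y − 33.0)² = 28.92²; (x + 101.5)² + (y + 116.6)² = 192.57².
Subtracting pairs of circle equations eliminates x²+y² and gives linear equations (the radical axes):
315.2 x + 81.2 y = 14040.89
-11.4 x − 218.0 y = -3216.38
Solving the 2×2 system: x ≈ 41.3, y ≈ 12.6 km.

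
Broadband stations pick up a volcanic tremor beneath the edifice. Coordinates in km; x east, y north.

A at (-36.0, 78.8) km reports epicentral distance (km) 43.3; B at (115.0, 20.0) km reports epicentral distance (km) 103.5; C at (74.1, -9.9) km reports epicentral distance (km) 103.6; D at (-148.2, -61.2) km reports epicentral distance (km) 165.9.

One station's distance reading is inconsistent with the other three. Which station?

Solve using three stations at a time. Using A, C, D (subtract circle equations pairwise → linear system) gives (x, y) ≈ (-16.7, 40.0).
Distances from that point to each station vs reported:
  A: calculated 43.3 vs reported 43.3 → residual 0.0 km
  B: calculated 133.2 vs reported 103.5 → residual 29.7 km
  C: calculated 103.6 vs reported 103.6 → residual 0.0 km
  D: calculated 165.9 vs reported 165.9 → residual 0.0 km
A, C, D are mutually consistent (residuals ≈ 0); B is off by 29.7 km.

B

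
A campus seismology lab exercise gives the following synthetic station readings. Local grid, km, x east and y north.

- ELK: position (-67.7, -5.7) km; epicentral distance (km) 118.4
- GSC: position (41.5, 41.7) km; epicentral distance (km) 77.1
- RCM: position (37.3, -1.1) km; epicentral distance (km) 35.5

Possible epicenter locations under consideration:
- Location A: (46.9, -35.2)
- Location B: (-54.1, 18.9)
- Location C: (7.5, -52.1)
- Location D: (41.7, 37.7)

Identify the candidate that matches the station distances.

Location A

For each candidate, compare |candidate − station| to the reported distance:
Location A: residuals ELK 0.1, GSC 0.0, RCM 0.1 → max 0.1 km
Location B: residuals ELK 90.3, GSC 21.2, RCM 58.1 → max 90.3 km
Location C: residuals ELK 30.0, GSC 22.7, RCM 23.6 → max 30.0 km
Location D: residuals ELK 0.7, GSC 73.1, RCM 3.5 → max 73.1 km
Only Location A has all residuals ≈ 0.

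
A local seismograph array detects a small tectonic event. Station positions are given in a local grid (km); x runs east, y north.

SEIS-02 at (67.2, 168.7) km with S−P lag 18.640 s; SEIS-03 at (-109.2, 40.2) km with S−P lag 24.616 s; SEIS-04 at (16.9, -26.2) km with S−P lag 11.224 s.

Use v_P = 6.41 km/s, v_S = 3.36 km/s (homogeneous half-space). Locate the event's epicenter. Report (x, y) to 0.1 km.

Distance from S−P lag: d = Δt · v_P v_S / (v_P − v_S) = Δt · (6.41·3.36)/(6.41−3.36) ≈ 7.0615·Δt.
So d_SEIS-02 = 131.63, d_SEIS-03 = 173.83, d_SEIS-04 = 79.26 km.
Circle about each station: (x − 67.2)² + (y − 168.7)² = 131.63²; (x + 109.2)² + (y − 40.2)² = 173.83²; (x − 16.9)² + (y + 26.2)² = 79.26².
Subtracting the SEIS-02 equation from the SEIS-03 and SEIS-04 equations removes the quadratic terms:
-352.8 x − 257.0 y = -32325.26
-100.6 x − 389.8 y = -20959.17
Solving the 2×2 system: x ≈ 64.6, y ≈ 37.1 km.
Check against SEIS-02 (with the unrounded x, y): √((x − 67.2)²+(y − 168.7)²) = 131.63 ≈ 131.63 km. ✓

64.6 km east, 37.1 km north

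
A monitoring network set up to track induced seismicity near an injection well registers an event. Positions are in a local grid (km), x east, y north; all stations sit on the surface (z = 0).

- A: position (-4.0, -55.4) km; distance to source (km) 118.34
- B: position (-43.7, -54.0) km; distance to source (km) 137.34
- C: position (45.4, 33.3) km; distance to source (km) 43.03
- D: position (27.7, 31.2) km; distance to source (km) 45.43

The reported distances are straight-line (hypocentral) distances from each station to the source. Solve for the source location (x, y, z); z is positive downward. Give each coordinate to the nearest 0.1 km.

Each station gives a sphere (x−x_i)² + (y−y_i)² + z² = d_i² (stations at z=0).
Subtracting the A sphere from B and C: z² cancels, leaving linear equations in x and y:
-79.4 x + 2.8 y = -3117.39
98.8 x + 177.4 y = 12237.66
Solving: x ≈ 40.891, y ≈ 46.210 km (keep extra digits for the depth step; rounded: 40.9, 46.2).
Then from the A sphere: z² = 118.34² − (x + 4.0)² − (y + 55.4)² with x = 40.891, y = 46.210, so z ≈ 40.799 ≈ 40.8 km.

x ≈ 40.9 km, y ≈ 46.2 km, depth ≈ 40.8 km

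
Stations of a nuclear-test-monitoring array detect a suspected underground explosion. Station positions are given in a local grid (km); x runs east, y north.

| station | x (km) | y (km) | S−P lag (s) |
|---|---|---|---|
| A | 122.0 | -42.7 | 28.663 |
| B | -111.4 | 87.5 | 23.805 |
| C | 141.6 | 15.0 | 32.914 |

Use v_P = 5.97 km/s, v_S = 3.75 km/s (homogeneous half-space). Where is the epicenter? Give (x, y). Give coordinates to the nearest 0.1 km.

-146.4 km east, -150.0 km north

Distance from S−P lag: d = Δt · v_P v_S / (v_P − v_S) = Δt · (5.97·3.75)/(5.97−3.75) ≈ 10.0845·Δt.
So d_A = 289.05, d_B = 240.06, d_C = 331.92 km.
Circle about each station: (x − 122.0)² + (y + 42.7)² = 289.05²; (x + 111.4)² + (y − 87.5)² = 240.06²; (x − 141.6)² + (y − 15.0)² = 331.92².
Subtracting pairs of circle equations eliminates x²+y² and gives linear equations (the radical axes):
-466.8 x + 260.4 y = 29280.02
39.2 x + 115.4 y = -23052.71
Solving the 2×2 system: x ≈ -146.4, y ≈ -150.0 km.
Check against A (with the unrounded x, y): √((x − 122.0)²+(y + 42.7)²) = 289.08 ≈ 289.05 km. ✓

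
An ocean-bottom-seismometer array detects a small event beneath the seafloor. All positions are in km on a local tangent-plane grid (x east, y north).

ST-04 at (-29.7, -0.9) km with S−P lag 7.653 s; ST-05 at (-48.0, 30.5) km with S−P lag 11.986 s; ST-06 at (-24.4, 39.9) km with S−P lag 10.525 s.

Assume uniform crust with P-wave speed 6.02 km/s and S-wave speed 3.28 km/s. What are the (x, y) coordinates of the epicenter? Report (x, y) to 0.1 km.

x ≈ 22.0 km, y ≈ -20.1 km

Distance from S−P lag: d = Δt · v_P v_S / (v_P − v_S) = Δt · (6.02·3.28)/(6.02−3.28) ≈ 7.2064·Δt.
So d_ST-04 = 55.15, d_ST-05 = 86.38, d_ST-06 = 75.85 km.
Circle about each station: (x + 29.7)² + (y + 0.9)² = 55.15²; (x + 48.0)² + (y − 30.5)² = 86.38²; (x + 24.4)² + (y − 39.9)² = 75.85².
Subtracting the ST-04 equation from the ST-05 and ST-06 equations removes the quadratic terms:
-36.6 x + 62.8 y = -2068.63
10.6 x + 81.6 y = -1407.23
Solving the 2×2 system: x ≈ 22.0, y ≈ -20.1 km.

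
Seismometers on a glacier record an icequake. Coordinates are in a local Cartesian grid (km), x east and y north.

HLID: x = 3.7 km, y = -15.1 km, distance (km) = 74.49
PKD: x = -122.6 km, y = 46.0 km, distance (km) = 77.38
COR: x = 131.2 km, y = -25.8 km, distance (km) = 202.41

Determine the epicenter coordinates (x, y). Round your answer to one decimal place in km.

(-70.7, -11.4)

Circle about each station: (x − 3.7)² + (y + 15.1)² = 74.49²; (x + 122.6)² + (y − 46.0)² = 77.38²; (x − 131.2)² + (y + 25.8)² = 202.41².
Subtracting pairs of circle equations eliminates x²+y² and gives linear equations (the radical axes):
-252.6 x + 122.2 y = 16466.16
255.0 x − 21.4 y = -17783.67
Solving the 2×2 system: x ≈ -70.7, y ≈ -11.4 km.
Check against HLID (with the unrounded x, y): √((x − 3.7)²+(y + 15.1)²) = 74.49 ≈ 74.49 km. ✓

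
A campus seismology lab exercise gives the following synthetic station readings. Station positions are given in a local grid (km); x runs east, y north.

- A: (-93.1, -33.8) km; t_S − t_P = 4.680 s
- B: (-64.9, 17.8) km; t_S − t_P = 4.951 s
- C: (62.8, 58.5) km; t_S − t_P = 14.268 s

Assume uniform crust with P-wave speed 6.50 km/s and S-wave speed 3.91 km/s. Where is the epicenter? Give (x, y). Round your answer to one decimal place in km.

x ≈ -47.6 km, y ≈ -27.6 km

Distance from S−P lag: d = Δt · v_P v_S / (v_P − v_S) = Δt · (6.50·3.91)/(6.50−3.91) ≈ 9.8127·Δt.
So d_A = 45.92, d_B = 48.58, d_C = 140.01 km.
Circle about each station: (x + 93.1)² + (y + 33.8)² = 45.92²; (x + 64.9)² + (y − 17.8)² = 48.58²; (x − 62.8)² + (y − 58.5)² = 140.01².
Subtracting the A equation from the B and C equations removes the quadratic terms:
56.4 x + 103.2 y = -5532.57
311.8 x + 184.6 y = -19938.11
Solving the 2×2 system: x ≈ -47.6, y ≈ -27.6 km.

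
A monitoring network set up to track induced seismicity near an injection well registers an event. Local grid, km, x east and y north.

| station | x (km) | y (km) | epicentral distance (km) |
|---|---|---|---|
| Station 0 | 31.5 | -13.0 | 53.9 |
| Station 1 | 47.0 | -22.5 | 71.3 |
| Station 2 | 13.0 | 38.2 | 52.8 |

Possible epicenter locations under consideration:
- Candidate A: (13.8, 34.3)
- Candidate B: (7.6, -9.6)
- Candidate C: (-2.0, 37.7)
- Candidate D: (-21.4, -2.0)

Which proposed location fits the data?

For each candidate, compare |candidate − station| to the reported distance:
Candidate A: residuals Station 0 3.4, Station 1 5.5, Station 2 48.8 → max 48.8 km
Candidate B: residuals Station 0 29.8, Station 1 29.8, Station 2 4.7 → max 29.8 km
Candidate C: residuals Station 0 6.9, Station 1 6.3, Station 2 37.8 → max 37.8 km
Candidate D: residuals Station 0 0.1, Station 1 0.1, Station 2 0.1 → max 0.1 km
Only Candidate D has all residuals ≈ 0.

Candidate D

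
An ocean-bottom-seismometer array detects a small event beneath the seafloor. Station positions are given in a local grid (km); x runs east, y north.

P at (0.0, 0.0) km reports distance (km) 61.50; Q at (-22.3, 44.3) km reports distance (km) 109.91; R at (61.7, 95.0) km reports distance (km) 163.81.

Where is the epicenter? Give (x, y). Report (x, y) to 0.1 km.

Circle about each station: x² + y² = 61.50²; (x + 22.3)² + (y − 44.3)² = 109.91²; (x − 61.7)² + (y − 95.0)² = 163.81².
Subtracting the P equation from the Q and R equations removes the quadratic terms:
-44.6 x + 88.6 y = -5838.18
123.4 x + 190.0 y = -10219.58
Solving the 2×2 system: x ≈ 10.5, y ≈ -60.6 km.
Check against P (with the unrounded x, y): √(x²+y²) = 61.51 ≈ 61.50 km. ✓

10.5 km east, -60.6 km north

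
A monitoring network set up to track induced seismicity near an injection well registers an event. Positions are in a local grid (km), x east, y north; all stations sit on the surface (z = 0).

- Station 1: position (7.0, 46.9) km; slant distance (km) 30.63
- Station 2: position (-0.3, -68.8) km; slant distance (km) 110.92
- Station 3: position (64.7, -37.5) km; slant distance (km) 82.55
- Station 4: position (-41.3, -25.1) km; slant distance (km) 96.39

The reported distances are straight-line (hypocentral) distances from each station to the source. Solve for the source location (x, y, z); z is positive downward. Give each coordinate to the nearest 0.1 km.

(31.3, 36.4, 15.4)

Each station gives a sphere (x−x_i)² + (y−y_i)² + z² = d_i² (stations at z=0).
Subtracting the Station 1 sphere from Station 2 and Station 3: z² cancels, leaving linear equations in x and y:
-14.6 x − 231.4 y = -8880.13
115.4 x − 168.8 y = -2532.58
Solving: x ≈ 31.299, y ≈ 36.401 km (keep extra digits for the depth step; rounded: 31.3, 36.4).
Then from the Station 1 sphere: z² = 30.63² − (x − 7.0)² − (y − 46.9)² with x = 31.299, y = 36.401, so z ≈ 15.412 ≈ 15.4 km.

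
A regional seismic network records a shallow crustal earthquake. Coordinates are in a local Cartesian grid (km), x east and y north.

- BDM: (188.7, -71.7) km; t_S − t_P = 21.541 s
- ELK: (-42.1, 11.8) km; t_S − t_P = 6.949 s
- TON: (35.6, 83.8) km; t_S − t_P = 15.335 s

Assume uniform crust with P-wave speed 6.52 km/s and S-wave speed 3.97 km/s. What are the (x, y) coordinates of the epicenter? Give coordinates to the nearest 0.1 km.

-29.5 km east, -57.6 km north

Distance from S−P lag: d = Δt · v_P v_S / (v_P − v_S) = Δt · (6.52·3.97)/(6.52−3.97) ≈ 10.1507·Δt.
So d_BDM = 218.66, d_ELK = 70.54, d_TON = 155.66 km.
Circle about each station: (x − 188.7)² + (y + 71.7)² = 218.66²; (x + 42.1)² + (y − 11.8)² = 70.54²; (x − 35.6)² + (y − 83.8)² = 155.66².
Subtracting pairs of circle equations eliminates x²+y² and gives linear equations (the radical axes):
-461.6 x + 167.0 y = 3999.37
-306.2 x + 311.0 y = -8876.62
Solving the 2×2 system: x ≈ -29.5, y ≈ -57.6 km.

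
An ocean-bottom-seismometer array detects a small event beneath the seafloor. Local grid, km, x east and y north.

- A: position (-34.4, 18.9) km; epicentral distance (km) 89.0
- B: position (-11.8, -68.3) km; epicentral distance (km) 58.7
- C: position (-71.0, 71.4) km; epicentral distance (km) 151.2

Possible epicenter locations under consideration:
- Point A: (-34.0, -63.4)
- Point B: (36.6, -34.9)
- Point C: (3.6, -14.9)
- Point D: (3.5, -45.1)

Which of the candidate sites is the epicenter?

Point B

For each candidate, compare |candidate − station| to the reported distance:
Point A: residuals A 6.7, B 36.0, C 11.4 → max 36.0 km
Point B: residuals A 0.1, B 0.1, C 0.1 → max 0.1 km
Point C: residuals A 38.1, B 3.1, C 37.1 → max 38.1 km
Point D: residuals A 14.6, B 30.9, C 12.9 → max 30.9 km
Only Point B has all residuals ≈ 0.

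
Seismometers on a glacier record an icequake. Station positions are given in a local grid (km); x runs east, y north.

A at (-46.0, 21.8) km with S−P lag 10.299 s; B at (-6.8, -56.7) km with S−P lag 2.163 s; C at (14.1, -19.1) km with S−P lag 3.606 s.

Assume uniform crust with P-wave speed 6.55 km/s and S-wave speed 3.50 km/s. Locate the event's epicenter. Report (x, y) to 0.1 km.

Distance from S−P lag: d = Δt · v_P v_S / (v_P − v_S) = Δt · (6.55·3.50)/(6.55−3.50) ≈ 7.5164·Δt.
So d_A = 77.41, d_B = 16.26, d_C = 27.10 km.
Circle about each station: (x + 46.0)² + (y − 21.8)² = 77.41²; (x + 6.8)² + (y + 56.7)² = 16.26²; (x − 14.1)² + (y + 19.1)² = 27.10².
Subtracting the A equation from the B and C equations removes the quadratic terms:
78.4 x − 157.0 y = 6397.81
120.2 x − 81.8 y = 3230.28
Solving the 2×2 system: x ≈ -1.3, y ≈ -41.4 km.

-1.3 km east, -41.4 km north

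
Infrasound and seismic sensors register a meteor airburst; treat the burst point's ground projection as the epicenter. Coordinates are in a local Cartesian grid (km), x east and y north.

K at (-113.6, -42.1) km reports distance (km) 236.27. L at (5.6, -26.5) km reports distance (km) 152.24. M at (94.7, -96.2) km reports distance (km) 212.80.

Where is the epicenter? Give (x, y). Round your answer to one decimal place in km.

x ≈ 63.5 km, y ≈ 114.3 km

Circle about each station: (x + 113.6)² + (y + 42.1)² = 236.27²; (x − 5.6)² + (y + 26.5)² = 152.24²; (x − 94.7)² + (y + 96.2)² = 212.80².
Subtracting pairs of circle equations eliminates x²+y² and gives linear equations (the radical axes):
238.4 x + 31.2 y = 18702.74
416.6 x − 108.2 y = 14084.83
Solving the 2×2 system: x ≈ 63.5, y ≈ 114.3 km.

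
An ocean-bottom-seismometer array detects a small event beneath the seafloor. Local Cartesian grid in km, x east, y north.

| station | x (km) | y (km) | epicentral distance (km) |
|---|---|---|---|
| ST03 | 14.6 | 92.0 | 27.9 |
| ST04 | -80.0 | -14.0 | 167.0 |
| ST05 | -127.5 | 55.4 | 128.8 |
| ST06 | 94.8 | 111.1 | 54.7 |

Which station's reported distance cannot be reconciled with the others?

Solve using three stations at a time. Using ST03, ST04, ST06 (subtract circle equations pairwise → linear system) gives (x, y) ≈ (41.0, 101.1).
Distances from that point to each station vs reported:
  ST03: calculated 27.9 vs reported 27.9 → residual 0.0 km
  ST04: calculated 167.0 vs reported 167.0 → residual 0.0 km
  ST05: calculated 174.6 vs reported 128.8 → residual 45.8 km
  ST06: calculated 54.7 vs reported 54.7 → residual 0.0 km
ST03, ST04, ST06 are mutually consistent (residuals ≈ 0); ST05 is off by 45.8 km.

ST05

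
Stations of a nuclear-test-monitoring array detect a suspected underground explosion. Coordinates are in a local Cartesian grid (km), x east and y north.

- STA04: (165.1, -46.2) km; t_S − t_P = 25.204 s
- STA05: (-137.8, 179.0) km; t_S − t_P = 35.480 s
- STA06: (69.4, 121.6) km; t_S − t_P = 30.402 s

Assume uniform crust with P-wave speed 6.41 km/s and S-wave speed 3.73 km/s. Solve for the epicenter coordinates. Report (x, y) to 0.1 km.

(-45.9, -123.9)

Distance from S−P lag: d = Δt · v_P v_S / (v_P − v_S) = Δt · (6.41·3.73)/(6.41−3.73) ≈ 8.9214·Δt.
So d_STA04 = 224.85, d_STA05 = 316.53, d_STA06 = 271.23 km.
Circle about each station: (x − 165.1)² + (y + 46.2)² = 224.85²; (x + 137.8)² + (y − 179.0)² = 316.53²; (x − 69.4)² + (y − 121.6)² = 271.23².
Subtracting the STA04 equation from the STA05 and STA06 equations removes the quadratic terms:
-605.8 x + 450.4 y = -27996.33
-191.4 x + 335.6 y = -32797.72
Solving the 2×2 system: x ≈ -45.9, y ≈ -123.9 km.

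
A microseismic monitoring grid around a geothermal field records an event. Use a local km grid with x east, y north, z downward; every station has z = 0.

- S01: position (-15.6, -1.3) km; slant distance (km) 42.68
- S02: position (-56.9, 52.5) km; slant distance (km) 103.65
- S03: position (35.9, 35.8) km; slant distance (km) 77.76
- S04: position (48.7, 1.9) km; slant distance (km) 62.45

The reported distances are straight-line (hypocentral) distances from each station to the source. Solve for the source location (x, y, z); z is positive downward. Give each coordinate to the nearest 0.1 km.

Each station gives a sphere (x−x_i)² + (y−y_i)² + z² = d_i² (stations at z=0).
Subtracting the S01 sphere from S02 and S03: z² cancels, leaving linear equations in x and y:
-82.6 x + 107.6 y = -3172.93
103.0 x + 74.2 y = -1899.64
Solving: x ≈ 1.803, y ≈ -28.104 km (keep extra digits for the depth step; rounded: 1.8, -28.1).
Then from the S01 sphere: z² = 42.68² − (x + 15.6)² − (y + 1.3)² with x = 1.803, y = -28.104, so z ≈ 28.289 ≈ 28.3 km.

x ≈ 1.8 km, y ≈ -28.1 km, depth ≈ 28.3 km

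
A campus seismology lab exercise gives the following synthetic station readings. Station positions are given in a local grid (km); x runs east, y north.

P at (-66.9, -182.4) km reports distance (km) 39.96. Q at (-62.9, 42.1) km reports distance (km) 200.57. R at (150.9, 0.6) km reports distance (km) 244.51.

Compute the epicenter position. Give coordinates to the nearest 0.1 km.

Circle about each station: (x + 66.9)² + (y + 182.4)² = 39.96²; (x + 62.9)² + (y − 42.1)² = 200.57²; (x − 150.9)² + (y − 0.6)² = 244.51².
Subtracting pairs of circle equations eliminates x²+y² and gives linear equations (the radical axes):
8.0 x + 449.0 y = -70648.07
435.6 x + 366.0 y = -73162.54
Solving the 2×2 system: x ≈ -36.3, y ≈ -156.7 km.
Check against P (with the unrounded x, y): √((x + 66.9)²+(y + 182.4)²) = 39.96 ≈ 39.96 km. ✓

(-36.3, -156.7)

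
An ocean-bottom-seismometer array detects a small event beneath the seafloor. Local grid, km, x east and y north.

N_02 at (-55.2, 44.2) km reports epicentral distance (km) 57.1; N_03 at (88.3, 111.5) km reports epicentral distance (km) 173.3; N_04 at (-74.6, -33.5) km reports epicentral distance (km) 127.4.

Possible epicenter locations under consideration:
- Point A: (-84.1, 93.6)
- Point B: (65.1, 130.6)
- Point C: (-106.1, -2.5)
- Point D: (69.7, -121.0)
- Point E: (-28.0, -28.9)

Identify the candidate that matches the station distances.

Point A

For each candidate, compare |candidate − station| to the reported distance:
Point A: residuals N_02 0.1, N_03 0.0, N_04 0.1 → max 0.1 km
Point B: residuals N_02 91.0, N_03 143.2, N_04 88.1 → max 143.2 km
Point C: residuals N_02 12.0, N_03 52.1, N_04 83.2 → max 83.2 km
Point D: residuals N_02 150.0, N_03 59.9, N_04 41.4 → max 150.0 km
Point E: residuals N_02 20.9, N_03 9.0, N_04 80.6 → max 80.6 km
Only Point A has all residuals ≈ 0.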